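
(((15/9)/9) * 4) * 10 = 200/27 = 7.41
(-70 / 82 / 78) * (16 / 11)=-280 / 17589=-0.02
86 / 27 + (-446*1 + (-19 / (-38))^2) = -47797 / 108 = -442.56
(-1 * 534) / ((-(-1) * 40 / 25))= -1335 / 4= -333.75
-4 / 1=-4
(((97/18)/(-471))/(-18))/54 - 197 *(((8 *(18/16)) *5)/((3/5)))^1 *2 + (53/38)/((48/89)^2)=-29545.20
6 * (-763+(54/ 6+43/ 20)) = -45111/ 10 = -4511.10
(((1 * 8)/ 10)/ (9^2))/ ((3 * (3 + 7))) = 2/ 6075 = 0.00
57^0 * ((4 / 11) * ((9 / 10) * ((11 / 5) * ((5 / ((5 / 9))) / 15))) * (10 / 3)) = 36 / 25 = 1.44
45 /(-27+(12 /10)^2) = -125 /71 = -1.76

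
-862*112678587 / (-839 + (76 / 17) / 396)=81734004687951 / 706009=115769069.07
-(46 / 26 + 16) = -231 / 13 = -17.77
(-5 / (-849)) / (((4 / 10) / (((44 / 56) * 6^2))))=825 / 1981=0.42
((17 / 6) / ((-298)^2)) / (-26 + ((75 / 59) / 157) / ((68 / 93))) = -2677007 / 2180583418854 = -0.00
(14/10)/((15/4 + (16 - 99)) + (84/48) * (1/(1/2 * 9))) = -252/14195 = -0.02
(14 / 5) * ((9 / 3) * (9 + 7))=672 / 5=134.40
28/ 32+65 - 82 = -129/ 8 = -16.12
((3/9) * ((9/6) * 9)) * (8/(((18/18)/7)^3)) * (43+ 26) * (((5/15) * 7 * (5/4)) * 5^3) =310629375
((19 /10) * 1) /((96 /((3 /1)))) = 19 /320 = 0.06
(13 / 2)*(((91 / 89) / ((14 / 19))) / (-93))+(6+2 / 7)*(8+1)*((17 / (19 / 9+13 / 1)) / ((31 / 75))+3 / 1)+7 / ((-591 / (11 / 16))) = 323.58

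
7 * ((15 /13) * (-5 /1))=-40.38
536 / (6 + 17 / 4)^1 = 2144 / 41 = 52.29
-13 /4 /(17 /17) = -13 /4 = -3.25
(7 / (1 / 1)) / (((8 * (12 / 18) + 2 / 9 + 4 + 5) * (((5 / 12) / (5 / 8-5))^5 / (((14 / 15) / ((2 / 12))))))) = -1801088541 / 5240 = -343719.19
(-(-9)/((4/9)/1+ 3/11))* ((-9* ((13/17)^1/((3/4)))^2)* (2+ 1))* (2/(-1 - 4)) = 14455584/102595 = 140.90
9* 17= 153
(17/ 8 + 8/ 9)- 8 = -359/ 72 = -4.99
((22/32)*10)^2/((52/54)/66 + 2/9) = 2695275/13504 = 199.59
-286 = -286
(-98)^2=9604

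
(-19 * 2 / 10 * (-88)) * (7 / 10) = 5852 / 25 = 234.08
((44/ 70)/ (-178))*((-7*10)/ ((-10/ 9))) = -99/ 445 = -0.22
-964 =-964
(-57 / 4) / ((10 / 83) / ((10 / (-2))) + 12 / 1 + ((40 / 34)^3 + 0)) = -7747801 / 7396696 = -1.05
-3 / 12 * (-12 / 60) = 1 / 20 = 0.05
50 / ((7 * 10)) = 5 / 7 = 0.71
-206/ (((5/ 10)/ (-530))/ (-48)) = -10481280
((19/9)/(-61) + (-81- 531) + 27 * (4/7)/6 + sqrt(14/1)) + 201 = -1569724/3843 + sqrt(14) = -404.72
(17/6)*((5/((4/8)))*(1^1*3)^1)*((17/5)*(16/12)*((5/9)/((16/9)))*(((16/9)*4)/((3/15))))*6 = 231200/9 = 25688.89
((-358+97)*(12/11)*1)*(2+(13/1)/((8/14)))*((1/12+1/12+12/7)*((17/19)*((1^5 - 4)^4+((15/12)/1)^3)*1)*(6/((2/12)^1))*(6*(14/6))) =-150735055167/304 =-495838997.26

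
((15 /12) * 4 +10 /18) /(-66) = -25 /297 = -0.08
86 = 86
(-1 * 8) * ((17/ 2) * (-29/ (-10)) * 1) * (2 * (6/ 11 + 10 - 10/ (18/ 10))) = -974168/ 495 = -1968.02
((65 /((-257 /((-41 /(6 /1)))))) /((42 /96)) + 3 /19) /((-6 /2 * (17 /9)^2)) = -3791439 /9878309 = -0.38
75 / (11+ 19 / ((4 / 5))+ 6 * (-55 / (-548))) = 41100 / 19373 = 2.12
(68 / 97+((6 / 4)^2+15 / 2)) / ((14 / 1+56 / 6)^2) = 0.02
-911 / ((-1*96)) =911 / 96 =9.49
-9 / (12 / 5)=-15 / 4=-3.75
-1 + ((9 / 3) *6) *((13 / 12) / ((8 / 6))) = 109 / 8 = 13.62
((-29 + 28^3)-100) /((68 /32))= 174584 /17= 10269.65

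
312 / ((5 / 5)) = 312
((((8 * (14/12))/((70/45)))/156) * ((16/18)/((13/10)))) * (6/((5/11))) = 176/507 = 0.35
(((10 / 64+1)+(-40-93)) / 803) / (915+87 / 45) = -63285 / 353422784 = -0.00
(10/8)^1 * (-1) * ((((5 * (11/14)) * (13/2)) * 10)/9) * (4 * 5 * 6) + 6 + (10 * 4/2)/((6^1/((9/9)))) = -89179/21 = -4246.62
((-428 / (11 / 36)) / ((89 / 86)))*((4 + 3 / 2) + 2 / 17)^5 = -10525956694888959 / 1390040003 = -7572412.79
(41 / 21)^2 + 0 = 1681 / 441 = 3.81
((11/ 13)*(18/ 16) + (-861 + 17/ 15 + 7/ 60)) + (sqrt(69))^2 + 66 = -75275/ 104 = -723.80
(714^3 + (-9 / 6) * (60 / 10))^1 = 363994335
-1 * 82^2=-6724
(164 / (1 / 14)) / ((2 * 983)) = 1148 / 983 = 1.17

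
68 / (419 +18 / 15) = 0.16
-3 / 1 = -3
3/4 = 0.75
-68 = -68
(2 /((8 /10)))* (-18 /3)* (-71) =1065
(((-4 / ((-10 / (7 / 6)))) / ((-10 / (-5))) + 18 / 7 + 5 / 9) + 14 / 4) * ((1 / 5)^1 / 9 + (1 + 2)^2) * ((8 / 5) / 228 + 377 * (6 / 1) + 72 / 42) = 566041949912 / 4039875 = 140113.73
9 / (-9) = -1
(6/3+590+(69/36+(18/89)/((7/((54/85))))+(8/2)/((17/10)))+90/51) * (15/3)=2990.26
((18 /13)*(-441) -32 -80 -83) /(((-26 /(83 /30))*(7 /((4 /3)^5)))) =74176768 /1437345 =51.61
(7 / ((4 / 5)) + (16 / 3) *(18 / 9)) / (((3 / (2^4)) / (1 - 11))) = -1035.56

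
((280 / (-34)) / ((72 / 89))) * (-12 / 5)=1246 / 51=24.43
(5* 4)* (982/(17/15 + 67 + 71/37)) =10900200/38879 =280.36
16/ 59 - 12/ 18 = -70/ 177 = -0.40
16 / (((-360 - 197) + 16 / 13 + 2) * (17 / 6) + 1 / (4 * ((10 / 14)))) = -12480 / 1223557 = -0.01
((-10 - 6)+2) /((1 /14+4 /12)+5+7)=-588 /521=-1.13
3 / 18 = 1 / 6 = 0.17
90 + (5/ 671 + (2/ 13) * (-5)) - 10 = 691195/ 8723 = 79.24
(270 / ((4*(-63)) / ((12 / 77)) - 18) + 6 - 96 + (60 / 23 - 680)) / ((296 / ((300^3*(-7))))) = 45460737000000 / 92759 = 490095160.58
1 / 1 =1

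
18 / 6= 3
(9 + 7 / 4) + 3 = 55 / 4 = 13.75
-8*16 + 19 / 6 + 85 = -239 / 6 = -39.83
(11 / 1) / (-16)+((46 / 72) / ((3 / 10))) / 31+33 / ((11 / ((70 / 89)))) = 1.74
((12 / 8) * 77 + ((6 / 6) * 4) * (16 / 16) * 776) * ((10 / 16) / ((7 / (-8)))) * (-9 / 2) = 289755 / 28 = 10348.39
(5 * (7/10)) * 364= 1274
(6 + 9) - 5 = 10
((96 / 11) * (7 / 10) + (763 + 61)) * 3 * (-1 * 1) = -136968 / 55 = -2490.33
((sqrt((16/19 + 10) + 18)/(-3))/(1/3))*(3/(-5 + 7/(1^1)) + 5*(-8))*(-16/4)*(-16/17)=778.40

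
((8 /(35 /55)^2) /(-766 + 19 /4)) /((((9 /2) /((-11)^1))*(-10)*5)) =-42592 /33571125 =-0.00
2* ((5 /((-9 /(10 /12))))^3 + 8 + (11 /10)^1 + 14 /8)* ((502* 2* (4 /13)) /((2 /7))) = 29743539658 /1279395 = 23248.13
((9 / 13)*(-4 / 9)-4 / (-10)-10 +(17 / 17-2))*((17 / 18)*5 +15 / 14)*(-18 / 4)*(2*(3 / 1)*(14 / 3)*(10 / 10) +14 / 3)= 362299 / 39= 9289.72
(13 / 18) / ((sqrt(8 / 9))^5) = 351 * sqrt(2) / 512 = 0.97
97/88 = 1.10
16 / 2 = 8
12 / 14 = 6 / 7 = 0.86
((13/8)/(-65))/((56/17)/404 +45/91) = -156247/3141560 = -0.05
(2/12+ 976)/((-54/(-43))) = 251851/324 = 777.32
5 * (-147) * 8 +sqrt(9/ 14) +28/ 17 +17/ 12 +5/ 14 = -5875.78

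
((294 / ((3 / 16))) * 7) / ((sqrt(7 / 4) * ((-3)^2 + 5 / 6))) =18816 * sqrt(7) / 59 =843.77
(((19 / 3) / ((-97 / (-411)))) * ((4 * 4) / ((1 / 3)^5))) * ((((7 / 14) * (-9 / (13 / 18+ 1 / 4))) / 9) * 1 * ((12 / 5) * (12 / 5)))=-309069.13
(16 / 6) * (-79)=-210.67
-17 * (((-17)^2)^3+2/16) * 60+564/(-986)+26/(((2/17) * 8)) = -97102543974883/3944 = -24620320480.45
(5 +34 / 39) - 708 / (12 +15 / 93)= -59203 / 1131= -52.35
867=867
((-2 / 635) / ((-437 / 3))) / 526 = 3 / 72981185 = 0.00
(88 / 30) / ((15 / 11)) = 484 / 225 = 2.15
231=231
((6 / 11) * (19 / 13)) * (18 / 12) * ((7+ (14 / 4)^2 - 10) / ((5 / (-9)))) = -56943 / 2860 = -19.91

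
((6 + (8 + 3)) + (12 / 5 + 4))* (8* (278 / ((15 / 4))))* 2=693888 / 25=27755.52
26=26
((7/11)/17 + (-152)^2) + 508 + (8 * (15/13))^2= 748904019/31603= 23697.24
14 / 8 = 7 / 4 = 1.75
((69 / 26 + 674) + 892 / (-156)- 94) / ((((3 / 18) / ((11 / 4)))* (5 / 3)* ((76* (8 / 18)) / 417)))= 5573328849 / 79040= 70512.76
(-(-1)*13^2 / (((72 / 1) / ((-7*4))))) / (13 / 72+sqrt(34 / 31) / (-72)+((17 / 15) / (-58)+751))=-166804579991140 / 1906464714423021 - 99490300*sqrt(1054) / 1906464714423021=-0.09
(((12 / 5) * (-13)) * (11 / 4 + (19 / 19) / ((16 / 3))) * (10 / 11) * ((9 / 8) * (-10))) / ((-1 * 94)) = -1755 / 176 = -9.97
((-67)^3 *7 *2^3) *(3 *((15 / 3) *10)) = -2526409200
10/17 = 0.59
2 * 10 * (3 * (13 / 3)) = 260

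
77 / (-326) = -77 / 326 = -0.24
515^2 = 265225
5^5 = 3125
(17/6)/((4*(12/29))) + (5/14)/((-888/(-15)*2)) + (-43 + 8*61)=4165169/9324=446.71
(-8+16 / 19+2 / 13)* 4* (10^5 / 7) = -692000000 / 1729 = -400231.35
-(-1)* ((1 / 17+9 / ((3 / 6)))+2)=341 / 17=20.06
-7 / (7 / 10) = -10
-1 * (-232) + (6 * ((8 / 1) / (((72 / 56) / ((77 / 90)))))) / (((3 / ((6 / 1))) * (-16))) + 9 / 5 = 31024 / 135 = 229.81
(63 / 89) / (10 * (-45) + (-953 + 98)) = -7 / 12905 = -0.00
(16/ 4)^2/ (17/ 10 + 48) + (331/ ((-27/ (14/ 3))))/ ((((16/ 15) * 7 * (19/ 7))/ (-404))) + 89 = 627079463/ 509922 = 1229.76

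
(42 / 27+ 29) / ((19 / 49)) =13475 / 171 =78.80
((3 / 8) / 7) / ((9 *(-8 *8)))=-1 / 10752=-0.00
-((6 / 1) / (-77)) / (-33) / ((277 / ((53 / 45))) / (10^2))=-2120 / 2111571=-0.00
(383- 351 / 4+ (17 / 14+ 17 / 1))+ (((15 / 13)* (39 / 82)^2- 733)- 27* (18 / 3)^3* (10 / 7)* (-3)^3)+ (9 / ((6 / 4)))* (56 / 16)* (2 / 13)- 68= 68673126469 / 305942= 224464.53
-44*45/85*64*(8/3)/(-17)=67584/289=233.85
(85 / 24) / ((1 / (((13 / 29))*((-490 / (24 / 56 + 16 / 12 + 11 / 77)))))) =-379015 / 928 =-408.42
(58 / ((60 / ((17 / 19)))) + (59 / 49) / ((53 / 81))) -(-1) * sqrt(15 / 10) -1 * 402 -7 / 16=-4733758847 / 11842320 + sqrt(6) / 2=-398.51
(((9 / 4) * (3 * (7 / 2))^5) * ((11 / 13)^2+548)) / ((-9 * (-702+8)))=378730938033 / 15012608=25227.52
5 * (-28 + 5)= -115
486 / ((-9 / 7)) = -378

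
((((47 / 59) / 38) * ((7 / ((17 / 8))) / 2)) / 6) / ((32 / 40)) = 1645 / 228684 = 0.01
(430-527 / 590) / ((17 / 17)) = 429.11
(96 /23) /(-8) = -12 /23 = -0.52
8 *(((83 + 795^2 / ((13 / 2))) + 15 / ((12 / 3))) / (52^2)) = 5060711 / 17576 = 287.93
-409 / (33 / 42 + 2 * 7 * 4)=-5726 / 795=-7.20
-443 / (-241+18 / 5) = 2215 / 1187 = 1.87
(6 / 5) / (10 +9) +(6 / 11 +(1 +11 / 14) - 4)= -23491 / 14630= -1.61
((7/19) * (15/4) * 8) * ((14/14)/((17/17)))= 210/19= 11.05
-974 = -974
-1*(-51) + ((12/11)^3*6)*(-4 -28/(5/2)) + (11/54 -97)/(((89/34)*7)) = -72.69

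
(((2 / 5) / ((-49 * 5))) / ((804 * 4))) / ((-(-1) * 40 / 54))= -9 / 13132000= -0.00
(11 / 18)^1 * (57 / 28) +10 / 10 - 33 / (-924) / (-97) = 36563 / 16296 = 2.24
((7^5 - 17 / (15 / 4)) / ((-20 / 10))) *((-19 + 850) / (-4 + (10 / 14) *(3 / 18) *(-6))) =488699743 / 330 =1480908.31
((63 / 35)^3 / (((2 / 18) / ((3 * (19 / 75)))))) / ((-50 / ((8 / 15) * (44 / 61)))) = -7313328 / 23828125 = -0.31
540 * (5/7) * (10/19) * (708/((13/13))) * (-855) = -860220000/7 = -122888571.43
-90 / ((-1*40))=9 / 4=2.25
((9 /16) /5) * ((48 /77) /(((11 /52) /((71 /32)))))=24921 /33880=0.74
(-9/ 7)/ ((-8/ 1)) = 9/ 56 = 0.16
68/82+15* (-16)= -9806/41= -239.17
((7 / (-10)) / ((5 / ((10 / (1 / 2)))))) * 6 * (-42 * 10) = 7056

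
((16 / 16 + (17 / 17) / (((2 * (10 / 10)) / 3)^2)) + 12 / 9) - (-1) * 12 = 199 / 12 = 16.58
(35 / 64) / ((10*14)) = 1 / 256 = 0.00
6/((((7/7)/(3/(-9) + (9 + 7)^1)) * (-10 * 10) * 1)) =-47/50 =-0.94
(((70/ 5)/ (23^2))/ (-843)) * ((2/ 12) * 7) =-49/ 1337841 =-0.00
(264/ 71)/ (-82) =-132/ 2911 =-0.05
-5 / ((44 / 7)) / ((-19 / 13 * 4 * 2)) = 455 / 6688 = 0.07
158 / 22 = 7.18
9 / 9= 1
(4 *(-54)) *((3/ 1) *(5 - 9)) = 2592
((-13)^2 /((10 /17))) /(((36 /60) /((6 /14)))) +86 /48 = 34777 /168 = 207.01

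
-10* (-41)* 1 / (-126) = -205 / 63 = -3.25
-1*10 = -10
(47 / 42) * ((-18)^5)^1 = -14801616 / 7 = -2114516.57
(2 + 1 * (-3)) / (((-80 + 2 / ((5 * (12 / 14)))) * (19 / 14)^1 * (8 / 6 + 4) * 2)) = 315 / 362672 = 0.00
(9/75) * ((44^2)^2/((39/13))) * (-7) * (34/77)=-11585024/25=-463400.96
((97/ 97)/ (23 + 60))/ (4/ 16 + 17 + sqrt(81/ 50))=2300/ 3275097 -40 * sqrt(2)/ 1091699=0.00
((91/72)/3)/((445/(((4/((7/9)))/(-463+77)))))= -13/1030620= -0.00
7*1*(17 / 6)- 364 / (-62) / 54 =33383 / 1674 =19.94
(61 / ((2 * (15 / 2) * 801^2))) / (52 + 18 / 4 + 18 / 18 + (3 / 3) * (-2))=122 / 1068265665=0.00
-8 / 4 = -2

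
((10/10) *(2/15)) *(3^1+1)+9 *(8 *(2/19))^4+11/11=11844743/1954815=6.06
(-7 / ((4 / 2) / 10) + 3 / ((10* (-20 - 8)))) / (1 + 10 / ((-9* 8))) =-88227 / 2170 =-40.66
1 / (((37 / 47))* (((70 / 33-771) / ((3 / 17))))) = -4653 / 15959617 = -0.00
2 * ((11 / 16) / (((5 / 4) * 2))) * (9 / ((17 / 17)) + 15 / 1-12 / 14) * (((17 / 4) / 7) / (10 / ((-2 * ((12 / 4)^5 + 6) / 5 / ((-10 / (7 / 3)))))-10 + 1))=-1257201 / 1394120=-0.90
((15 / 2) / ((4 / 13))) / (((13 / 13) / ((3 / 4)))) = 585 / 32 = 18.28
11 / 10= 1.10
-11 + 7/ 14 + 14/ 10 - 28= -37.10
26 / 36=13 / 18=0.72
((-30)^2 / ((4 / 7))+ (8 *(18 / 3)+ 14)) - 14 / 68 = 55651 / 34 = 1636.79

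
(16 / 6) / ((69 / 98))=3.79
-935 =-935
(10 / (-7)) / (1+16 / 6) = -30 / 77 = -0.39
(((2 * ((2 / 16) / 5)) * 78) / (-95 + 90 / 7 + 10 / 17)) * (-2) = 1547 / 16175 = 0.10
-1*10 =-10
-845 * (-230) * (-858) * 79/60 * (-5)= 1097785975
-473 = -473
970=970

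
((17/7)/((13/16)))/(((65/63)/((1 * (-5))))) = -2448/169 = -14.49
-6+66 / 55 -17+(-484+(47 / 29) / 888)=-65126573 / 128760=-505.80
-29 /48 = -0.60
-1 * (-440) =440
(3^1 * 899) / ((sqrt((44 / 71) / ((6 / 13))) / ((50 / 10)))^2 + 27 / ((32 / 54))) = 7412400 / 125371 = 59.12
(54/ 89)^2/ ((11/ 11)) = 2916/ 7921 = 0.37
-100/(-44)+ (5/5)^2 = 36/11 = 3.27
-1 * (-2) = 2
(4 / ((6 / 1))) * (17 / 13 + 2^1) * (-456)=-13072 / 13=-1005.54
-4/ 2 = -2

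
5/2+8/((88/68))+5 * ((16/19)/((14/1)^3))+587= 85405505/143374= 595.68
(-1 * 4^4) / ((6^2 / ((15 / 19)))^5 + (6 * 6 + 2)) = -0.00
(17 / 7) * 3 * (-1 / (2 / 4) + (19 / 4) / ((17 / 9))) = 3.75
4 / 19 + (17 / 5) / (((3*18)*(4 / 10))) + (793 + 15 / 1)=1658771 / 2052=808.37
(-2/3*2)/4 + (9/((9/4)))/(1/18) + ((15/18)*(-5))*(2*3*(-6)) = 665/3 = 221.67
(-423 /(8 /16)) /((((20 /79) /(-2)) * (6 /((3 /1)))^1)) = 33417 /10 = 3341.70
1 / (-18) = -1 / 18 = -0.06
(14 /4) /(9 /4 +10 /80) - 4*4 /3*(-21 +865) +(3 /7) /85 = -152612569 /33915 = -4499.85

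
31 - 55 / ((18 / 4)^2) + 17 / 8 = 19705 / 648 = 30.41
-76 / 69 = -1.10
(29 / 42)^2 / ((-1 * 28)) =-841 / 49392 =-0.02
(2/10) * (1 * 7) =7/5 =1.40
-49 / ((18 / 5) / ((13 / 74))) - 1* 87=-119069 / 1332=-89.39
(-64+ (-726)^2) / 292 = 131753 / 73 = 1804.84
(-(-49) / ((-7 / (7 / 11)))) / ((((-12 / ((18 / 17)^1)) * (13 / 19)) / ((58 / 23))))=80997 / 55913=1.45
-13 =-13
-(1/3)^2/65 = -1/585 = -0.00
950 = 950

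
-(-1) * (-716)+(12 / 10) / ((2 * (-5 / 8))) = -716.96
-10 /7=-1.43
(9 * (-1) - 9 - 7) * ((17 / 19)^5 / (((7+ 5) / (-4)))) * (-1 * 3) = -35496425 / 2476099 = -14.34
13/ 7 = 1.86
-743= -743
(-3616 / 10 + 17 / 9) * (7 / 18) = -113309 / 810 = -139.89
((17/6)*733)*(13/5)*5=161993/6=26998.83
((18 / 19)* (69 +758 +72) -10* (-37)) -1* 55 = 1166.68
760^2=577600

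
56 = 56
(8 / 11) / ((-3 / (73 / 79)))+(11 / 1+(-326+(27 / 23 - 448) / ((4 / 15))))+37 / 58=-13842676403 / 6955476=-1990.18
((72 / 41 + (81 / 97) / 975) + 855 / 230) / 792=36164833 / 5232141200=0.01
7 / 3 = 2.33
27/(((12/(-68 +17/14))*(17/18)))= -4455/28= -159.11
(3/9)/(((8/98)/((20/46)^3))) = 12250/36501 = 0.34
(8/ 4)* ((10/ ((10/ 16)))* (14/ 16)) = 28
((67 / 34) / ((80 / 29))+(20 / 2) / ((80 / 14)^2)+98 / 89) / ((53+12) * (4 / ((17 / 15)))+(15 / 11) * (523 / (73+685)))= 89220769 / 9686630950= 0.01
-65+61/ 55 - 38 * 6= -16054/ 55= -291.89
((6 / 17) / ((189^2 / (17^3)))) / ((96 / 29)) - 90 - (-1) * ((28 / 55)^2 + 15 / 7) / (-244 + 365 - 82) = -2021094917767 / 22475653200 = -89.92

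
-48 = -48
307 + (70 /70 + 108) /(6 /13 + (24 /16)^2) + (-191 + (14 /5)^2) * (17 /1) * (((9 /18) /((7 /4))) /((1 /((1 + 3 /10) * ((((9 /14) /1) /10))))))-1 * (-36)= 5334621529 /17272500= 308.85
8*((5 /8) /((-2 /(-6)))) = 15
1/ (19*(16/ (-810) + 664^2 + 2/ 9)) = 405/ 3392696278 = 0.00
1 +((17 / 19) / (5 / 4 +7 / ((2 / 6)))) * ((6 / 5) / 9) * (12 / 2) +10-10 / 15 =262921 / 25365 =10.37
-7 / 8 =-0.88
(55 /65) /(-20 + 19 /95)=-5 /117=-0.04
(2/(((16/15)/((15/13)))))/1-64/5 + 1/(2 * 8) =-10997/1040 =-10.57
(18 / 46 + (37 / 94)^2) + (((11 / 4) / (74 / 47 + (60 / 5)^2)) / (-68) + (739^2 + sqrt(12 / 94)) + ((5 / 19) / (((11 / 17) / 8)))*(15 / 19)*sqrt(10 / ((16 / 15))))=sqrt(282) / 47 + 12750*sqrt(6) / 3971 + 4694314168891375 / 8595731488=546129.77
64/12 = 16/3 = 5.33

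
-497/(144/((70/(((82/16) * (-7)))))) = 2485/369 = 6.73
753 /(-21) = -251 /7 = -35.86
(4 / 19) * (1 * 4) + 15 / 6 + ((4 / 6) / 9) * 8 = 4037 / 1026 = 3.93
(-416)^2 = 173056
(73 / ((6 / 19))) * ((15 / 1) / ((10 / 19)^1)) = 26353 / 4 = 6588.25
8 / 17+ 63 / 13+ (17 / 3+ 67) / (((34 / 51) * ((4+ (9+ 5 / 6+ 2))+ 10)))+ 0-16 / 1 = -221421 / 34255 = -6.46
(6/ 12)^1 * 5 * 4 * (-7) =-70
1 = 1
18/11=1.64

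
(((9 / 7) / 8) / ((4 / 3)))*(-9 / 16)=-243 / 3584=-0.07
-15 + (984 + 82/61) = 59191/61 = 970.34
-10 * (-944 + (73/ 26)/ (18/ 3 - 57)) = 6259085/ 663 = 9440.55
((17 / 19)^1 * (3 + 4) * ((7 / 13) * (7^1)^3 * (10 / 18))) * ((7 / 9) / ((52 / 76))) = 10000165 / 13689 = 730.53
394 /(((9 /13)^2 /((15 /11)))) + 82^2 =2329958 /297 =7844.98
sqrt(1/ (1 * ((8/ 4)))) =sqrt(2)/ 2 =0.71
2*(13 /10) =13 /5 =2.60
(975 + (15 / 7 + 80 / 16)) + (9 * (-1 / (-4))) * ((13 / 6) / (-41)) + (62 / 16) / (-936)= 2110415575 / 2149056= 982.02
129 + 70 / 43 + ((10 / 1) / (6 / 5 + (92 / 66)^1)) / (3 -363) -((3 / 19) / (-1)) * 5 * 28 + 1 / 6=213846635 / 1398704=152.89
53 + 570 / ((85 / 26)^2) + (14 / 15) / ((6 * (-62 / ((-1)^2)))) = 85734119 / 806310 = 106.33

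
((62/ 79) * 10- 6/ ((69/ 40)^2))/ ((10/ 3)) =73114/ 41791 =1.75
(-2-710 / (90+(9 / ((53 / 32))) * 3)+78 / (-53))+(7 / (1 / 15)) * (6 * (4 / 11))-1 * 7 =348071590 / 1642311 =211.94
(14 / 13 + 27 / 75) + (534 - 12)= 170117 / 325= 523.44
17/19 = 0.89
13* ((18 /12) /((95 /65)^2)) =6591 /722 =9.13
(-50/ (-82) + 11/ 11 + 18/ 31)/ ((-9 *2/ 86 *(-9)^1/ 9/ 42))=558656/ 1271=439.54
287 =287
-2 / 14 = -1 / 7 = -0.14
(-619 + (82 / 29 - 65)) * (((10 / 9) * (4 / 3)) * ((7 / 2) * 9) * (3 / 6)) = -1382780 / 87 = -15894.02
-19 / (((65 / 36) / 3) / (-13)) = 410.40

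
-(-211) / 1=211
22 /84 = 11 /42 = 0.26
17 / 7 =2.43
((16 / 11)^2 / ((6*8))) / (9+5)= 8 / 2541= 0.00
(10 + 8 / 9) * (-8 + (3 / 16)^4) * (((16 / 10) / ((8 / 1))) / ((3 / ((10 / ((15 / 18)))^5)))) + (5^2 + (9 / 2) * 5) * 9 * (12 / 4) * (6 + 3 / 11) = -1436800.77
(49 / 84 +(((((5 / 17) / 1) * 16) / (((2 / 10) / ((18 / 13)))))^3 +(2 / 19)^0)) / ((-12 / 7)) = -20172.39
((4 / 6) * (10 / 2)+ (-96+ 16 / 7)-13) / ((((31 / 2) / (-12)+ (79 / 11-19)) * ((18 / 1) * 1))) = 95524 / 218043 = 0.44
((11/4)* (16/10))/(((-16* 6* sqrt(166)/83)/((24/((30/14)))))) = -77* sqrt(166)/300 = -3.31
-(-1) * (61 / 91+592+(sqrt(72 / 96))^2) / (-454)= -216005 / 165256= -1.31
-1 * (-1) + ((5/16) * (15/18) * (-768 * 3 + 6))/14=-9351/224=-41.75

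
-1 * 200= -200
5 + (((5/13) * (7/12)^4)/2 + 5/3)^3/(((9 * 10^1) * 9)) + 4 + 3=304794032694529176889/25386919799524687872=12.01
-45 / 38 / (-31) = 45 / 1178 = 0.04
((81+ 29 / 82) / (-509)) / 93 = -6671 / 3881634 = -0.00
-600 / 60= -10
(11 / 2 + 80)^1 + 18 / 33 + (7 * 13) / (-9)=75.93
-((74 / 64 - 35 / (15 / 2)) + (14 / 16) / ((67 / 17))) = 21151 / 6432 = 3.29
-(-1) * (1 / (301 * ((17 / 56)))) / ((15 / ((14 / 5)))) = 112 / 54825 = 0.00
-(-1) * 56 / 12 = 14 / 3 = 4.67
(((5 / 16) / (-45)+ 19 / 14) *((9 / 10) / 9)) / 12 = 1361 / 120960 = 0.01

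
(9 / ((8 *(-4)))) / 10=-9 / 320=-0.03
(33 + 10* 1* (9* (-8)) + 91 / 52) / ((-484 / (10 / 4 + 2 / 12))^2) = -2741 / 131769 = -0.02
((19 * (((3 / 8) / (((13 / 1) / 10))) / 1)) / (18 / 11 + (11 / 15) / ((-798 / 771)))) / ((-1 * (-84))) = 297825 / 4235192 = 0.07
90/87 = 1.03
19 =19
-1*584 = -584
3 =3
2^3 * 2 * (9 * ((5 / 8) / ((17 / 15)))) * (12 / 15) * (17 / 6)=180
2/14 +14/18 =58/63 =0.92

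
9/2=4.50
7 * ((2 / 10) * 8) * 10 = 112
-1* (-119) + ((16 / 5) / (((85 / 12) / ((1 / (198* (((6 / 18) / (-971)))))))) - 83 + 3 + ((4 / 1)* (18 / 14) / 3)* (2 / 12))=1068121 / 32725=32.64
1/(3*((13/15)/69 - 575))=-345/595112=-0.00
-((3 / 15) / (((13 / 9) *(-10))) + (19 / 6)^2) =-117163 / 11700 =-10.01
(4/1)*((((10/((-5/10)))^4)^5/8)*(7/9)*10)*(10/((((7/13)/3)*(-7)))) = -68157440000000000000000000000/21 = -3245592380952380952380952000.00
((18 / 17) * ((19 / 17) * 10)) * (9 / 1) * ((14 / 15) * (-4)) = -114912 / 289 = -397.62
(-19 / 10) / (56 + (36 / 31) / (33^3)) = -2351877 / 69318520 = -0.03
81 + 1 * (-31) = 50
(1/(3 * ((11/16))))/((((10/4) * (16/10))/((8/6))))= 16/99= 0.16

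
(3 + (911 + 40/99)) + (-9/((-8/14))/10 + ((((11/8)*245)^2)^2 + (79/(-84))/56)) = 1279488503312866271/99348480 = 12878792944.92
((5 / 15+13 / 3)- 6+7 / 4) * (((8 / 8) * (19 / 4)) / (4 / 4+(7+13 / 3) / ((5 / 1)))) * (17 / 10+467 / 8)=228285 / 6272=36.40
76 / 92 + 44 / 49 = 1943 / 1127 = 1.72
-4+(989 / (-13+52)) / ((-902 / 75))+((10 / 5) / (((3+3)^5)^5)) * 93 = -169702758441319548140039 / 27781129786579639861248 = -6.11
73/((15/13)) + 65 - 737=-9131/15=-608.73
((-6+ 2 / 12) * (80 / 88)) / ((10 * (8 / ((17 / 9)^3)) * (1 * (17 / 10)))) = -50575 / 192456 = -0.26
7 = 7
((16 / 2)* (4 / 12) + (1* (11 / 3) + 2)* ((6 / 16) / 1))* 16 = 230 / 3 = 76.67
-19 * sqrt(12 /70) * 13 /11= -247 * sqrt(210) /385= -9.30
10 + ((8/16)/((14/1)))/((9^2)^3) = 148803481/14880348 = 10.00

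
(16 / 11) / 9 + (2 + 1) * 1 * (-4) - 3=-1469 / 99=-14.84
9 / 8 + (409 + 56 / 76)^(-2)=545458913 / 484849800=1.13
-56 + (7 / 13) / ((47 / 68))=-33740 / 611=-55.22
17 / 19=0.89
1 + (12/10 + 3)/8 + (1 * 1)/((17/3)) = 1157/680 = 1.70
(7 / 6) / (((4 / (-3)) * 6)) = -7 / 48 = -0.15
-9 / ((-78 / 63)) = 7.27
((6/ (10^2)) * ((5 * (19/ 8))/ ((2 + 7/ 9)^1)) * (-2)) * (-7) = 3591/ 1000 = 3.59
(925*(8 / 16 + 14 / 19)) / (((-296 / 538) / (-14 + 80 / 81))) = 27058.40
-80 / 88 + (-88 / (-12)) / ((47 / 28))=5366 / 1551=3.46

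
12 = 12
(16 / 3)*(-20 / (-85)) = 64 / 51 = 1.25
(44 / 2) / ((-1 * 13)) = -22 / 13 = -1.69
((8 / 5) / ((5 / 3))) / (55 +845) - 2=-3748 / 1875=-2.00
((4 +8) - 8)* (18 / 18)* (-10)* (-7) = 280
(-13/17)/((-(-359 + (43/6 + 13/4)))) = -156/71111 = -0.00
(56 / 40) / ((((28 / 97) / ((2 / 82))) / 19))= 1843 / 820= 2.25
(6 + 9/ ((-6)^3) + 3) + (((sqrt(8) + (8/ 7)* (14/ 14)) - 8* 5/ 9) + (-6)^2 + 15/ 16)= 2* sqrt(2) + 42935/ 1008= 45.42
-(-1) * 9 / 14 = 9 / 14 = 0.64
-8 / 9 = -0.89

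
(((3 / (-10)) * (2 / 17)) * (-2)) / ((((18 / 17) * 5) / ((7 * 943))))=6601 / 75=88.01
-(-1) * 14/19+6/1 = 128/19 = 6.74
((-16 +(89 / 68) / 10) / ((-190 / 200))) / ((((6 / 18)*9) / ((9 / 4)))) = 32373 / 2584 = 12.53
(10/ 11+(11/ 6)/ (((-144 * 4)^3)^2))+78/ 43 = 282229244985845224531/ 103644746023528562688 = 2.72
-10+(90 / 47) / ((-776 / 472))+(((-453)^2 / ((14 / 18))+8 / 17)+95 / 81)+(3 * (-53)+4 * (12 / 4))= 11587366066055 / 43944201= 263683.62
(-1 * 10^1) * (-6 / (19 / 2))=120 / 19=6.32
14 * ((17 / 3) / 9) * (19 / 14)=323 / 27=11.96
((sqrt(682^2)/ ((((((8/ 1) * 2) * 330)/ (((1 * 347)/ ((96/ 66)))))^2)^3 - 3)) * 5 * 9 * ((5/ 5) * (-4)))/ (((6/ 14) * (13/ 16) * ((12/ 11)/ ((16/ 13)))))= -117344278284922065287680/ 34677997720644881439989997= -0.00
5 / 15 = 1 / 3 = 0.33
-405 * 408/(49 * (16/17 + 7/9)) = -25281720/12887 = -1961.80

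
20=20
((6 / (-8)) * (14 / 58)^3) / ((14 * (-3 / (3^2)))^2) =-189 / 390224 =-0.00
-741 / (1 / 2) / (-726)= 247 / 121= 2.04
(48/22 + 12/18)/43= 94/1419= 0.07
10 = 10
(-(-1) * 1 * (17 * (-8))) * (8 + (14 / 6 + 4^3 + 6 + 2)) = -33592 / 3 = -11197.33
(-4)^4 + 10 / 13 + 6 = 3416 / 13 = 262.77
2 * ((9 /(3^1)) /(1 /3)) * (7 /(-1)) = -126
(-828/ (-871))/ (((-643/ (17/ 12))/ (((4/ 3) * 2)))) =-3128/ 560053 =-0.01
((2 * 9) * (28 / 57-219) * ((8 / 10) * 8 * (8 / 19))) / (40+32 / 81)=-38740032 / 147649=-262.38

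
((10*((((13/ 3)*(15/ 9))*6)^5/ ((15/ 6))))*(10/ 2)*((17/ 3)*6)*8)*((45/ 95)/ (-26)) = -7768592000000/ 513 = -15143454191.03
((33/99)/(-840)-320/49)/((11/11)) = -115207/17640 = -6.53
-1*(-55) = 55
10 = 10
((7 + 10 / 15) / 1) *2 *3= 46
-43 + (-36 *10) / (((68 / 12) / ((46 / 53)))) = -88423 / 901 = -98.14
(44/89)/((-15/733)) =-32252/1335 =-24.16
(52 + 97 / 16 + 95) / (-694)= -2449 / 11104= -0.22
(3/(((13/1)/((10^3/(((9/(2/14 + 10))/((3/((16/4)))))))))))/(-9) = -21.67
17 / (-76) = -17 / 76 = -0.22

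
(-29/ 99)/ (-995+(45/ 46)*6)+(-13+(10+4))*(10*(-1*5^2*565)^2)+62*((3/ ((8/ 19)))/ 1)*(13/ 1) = 8987207196343709/ 4504500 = 1995161992.75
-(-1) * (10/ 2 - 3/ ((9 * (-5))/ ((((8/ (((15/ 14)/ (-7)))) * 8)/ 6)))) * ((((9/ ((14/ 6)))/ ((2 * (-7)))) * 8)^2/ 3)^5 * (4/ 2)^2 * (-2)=-62915174436603691008/ 1994806657440300025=-31.54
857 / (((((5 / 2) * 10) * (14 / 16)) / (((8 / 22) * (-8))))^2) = 56164352 / 3705625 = 15.16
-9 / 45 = -1 / 5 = -0.20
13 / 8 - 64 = -499 / 8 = -62.38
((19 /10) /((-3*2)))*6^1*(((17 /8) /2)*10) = -323 /16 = -20.19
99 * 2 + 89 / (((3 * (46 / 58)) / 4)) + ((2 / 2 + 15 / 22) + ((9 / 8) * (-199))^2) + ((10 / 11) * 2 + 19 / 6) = 222894533 / 4416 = 50474.31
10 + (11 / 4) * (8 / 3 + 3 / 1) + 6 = 379 / 12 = 31.58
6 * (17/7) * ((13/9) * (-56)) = -3536/3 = -1178.67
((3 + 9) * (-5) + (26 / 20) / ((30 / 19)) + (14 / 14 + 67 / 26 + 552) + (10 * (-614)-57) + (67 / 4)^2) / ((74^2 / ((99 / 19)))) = -2790235173 / 541028800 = -5.16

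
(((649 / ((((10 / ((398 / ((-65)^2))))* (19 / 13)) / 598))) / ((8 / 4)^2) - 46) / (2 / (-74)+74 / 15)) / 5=43638429 / 1847750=23.62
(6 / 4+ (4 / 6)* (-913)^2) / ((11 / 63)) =70019985 / 22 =3182726.59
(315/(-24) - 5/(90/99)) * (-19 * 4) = 2831/2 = 1415.50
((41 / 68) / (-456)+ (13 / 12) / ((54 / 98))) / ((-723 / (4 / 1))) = -1644901 / 151326792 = -0.01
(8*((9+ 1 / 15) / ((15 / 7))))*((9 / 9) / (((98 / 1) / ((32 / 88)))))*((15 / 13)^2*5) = 10880 / 13013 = 0.84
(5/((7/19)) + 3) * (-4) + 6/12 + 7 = -58.79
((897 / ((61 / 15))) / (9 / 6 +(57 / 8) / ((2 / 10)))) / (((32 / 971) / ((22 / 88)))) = 1451645 / 32208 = 45.07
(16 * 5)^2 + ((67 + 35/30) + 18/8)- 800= 68045/12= 5670.42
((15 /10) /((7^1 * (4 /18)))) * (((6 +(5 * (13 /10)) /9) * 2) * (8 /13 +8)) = 1452 /13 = 111.69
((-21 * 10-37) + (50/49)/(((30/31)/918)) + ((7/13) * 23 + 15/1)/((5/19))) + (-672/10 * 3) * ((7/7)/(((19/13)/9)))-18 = -26288373/60515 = -434.41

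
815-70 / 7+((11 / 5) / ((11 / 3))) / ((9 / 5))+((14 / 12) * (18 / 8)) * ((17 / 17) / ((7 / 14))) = 9727 / 12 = 810.58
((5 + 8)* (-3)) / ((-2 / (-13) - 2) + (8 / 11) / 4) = 5577 / 238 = 23.43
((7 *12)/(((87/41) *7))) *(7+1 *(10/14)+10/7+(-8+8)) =10496/203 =51.70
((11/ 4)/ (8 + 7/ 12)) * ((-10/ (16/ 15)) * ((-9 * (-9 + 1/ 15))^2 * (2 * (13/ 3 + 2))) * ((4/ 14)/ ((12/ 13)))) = -109769517/ 1442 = -76123.10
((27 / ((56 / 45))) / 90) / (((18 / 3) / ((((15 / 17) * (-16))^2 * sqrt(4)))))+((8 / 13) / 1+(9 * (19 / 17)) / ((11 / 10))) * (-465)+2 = -1307666432 / 289289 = -4520.28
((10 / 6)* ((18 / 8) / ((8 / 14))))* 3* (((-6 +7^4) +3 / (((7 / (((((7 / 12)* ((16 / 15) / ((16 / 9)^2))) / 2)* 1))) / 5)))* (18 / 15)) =57944943 / 1024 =56586.86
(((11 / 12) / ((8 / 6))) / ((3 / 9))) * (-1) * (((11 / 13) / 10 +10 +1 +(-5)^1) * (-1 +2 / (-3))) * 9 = 78309 / 416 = 188.24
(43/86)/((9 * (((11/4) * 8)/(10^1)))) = 5/198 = 0.03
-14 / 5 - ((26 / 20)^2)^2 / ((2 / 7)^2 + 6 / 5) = -3157889 / 628000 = -5.03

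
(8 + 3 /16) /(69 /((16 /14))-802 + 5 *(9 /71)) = -9301 /841766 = -0.01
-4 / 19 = -0.21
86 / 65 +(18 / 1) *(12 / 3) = 4766 / 65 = 73.32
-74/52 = -37/26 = -1.42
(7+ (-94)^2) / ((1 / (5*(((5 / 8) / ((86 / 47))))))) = 10390525 / 688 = 15102.51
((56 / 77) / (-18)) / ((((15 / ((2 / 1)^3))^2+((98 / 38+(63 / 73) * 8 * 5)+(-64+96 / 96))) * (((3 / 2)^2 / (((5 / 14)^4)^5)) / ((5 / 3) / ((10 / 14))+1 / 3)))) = 132274627685546875 / 54247649860333396793964806784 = 0.00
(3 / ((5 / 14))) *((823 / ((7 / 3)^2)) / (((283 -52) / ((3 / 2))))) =22221 / 2695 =8.25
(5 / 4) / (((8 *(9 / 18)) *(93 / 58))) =145 / 744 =0.19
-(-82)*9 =738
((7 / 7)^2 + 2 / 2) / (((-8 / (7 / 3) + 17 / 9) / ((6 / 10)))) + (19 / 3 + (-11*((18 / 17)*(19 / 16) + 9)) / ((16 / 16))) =-107.28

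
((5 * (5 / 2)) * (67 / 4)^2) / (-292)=-112225 / 9344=-12.01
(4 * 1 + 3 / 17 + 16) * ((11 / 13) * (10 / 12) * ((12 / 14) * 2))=5390 / 221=24.39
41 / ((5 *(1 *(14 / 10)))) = 5.86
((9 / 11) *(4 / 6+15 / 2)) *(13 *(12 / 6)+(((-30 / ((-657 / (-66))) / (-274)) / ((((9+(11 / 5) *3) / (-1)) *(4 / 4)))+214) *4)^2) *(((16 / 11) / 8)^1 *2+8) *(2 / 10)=251263877811913799308 / 30679635006735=8189923.96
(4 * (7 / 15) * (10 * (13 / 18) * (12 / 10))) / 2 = 364 / 45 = 8.09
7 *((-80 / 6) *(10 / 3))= -311.11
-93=-93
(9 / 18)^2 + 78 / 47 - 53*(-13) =129891 / 188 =690.91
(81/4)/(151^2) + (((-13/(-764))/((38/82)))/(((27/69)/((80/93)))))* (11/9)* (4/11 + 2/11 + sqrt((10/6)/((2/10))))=45460899379/831089062476 + 13484900* sqrt(3)/82011771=0.34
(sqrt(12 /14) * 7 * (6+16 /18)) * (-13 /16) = -403 * sqrt(42) /72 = -36.27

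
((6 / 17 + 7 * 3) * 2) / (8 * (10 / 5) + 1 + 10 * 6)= 66 / 119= 0.55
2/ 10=1/ 5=0.20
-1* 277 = -277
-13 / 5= -2.60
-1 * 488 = -488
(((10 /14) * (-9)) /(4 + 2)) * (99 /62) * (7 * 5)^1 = -7425 /124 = -59.88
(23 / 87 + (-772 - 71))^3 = -394123044313432 / 658503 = -598513665.56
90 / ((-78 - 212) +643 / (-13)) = -0.27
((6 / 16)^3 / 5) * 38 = 513 / 1280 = 0.40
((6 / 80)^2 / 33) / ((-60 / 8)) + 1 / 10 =0.10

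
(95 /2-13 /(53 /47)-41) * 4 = -1066 /53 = -20.11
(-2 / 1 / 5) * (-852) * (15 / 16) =639 / 2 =319.50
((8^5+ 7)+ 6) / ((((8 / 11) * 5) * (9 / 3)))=120197 / 40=3004.92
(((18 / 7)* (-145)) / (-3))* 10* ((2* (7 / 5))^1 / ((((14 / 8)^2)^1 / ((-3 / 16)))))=-10440 / 49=-213.06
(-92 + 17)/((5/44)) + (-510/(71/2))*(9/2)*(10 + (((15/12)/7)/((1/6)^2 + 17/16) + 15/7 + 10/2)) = -1778.84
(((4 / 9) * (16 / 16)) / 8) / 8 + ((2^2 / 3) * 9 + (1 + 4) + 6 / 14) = 17575 / 1008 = 17.44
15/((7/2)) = 30/7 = 4.29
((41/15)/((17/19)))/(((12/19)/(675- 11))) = 2456966/765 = 3211.72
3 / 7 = 0.43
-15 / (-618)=5 / 206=0.02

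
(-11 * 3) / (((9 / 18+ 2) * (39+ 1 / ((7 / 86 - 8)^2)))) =-30608226 / 90470375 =-0.34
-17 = -17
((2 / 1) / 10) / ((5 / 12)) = 12 / 25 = 0.48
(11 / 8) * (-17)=-187 / 8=-23.38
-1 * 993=-993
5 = 5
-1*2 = -2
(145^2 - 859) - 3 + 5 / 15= 60490 / 3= 20163.33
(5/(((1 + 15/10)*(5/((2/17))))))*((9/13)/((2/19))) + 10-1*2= 9182/1105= 8.31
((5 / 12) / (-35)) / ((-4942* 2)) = 1 / 830256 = 0.00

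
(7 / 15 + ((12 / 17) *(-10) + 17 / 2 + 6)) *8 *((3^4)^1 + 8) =1435748 / 255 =5630.38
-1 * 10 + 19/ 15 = -131/ 15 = -8.73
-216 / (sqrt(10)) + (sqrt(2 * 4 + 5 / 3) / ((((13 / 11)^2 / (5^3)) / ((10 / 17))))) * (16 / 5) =-108 * sqrt(10) / 5 + 484000 * sqrt(87) / 8619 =455.47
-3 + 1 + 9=7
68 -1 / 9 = 611 / 9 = 67.89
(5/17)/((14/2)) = 5/119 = 0.04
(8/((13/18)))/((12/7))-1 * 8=-20/13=-1.54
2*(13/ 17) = 26/ 17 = 1.53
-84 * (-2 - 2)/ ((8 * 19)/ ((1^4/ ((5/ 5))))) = 42/ 19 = 2.21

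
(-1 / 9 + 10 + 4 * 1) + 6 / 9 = 131 / 9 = 14.56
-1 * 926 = -926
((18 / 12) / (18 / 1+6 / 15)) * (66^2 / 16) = 16335 / 736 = 22.19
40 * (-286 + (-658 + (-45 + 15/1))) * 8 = -311680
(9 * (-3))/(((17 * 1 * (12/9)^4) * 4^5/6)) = -0.00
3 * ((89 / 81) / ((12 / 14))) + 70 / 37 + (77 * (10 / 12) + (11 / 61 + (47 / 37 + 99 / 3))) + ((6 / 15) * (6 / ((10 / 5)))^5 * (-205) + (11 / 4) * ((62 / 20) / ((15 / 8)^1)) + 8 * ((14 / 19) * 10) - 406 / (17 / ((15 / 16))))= -19780.54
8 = 8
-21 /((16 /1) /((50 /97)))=-525 /776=-0.68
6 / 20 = 3 / 10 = 0.30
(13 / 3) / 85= 13 / 255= 0.05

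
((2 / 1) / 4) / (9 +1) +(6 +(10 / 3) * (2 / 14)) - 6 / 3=1901 / 420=4.53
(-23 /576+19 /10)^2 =28697449 /8294400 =3.46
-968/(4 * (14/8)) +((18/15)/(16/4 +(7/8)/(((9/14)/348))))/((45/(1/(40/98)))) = -138.29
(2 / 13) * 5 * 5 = 50 / 13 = 3.85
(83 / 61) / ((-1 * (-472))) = 83 / 28792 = 0.00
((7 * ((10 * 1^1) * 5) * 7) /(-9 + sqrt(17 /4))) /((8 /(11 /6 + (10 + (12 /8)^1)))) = -147000 /307 - 24500 * sqrt(17) /921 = -588.51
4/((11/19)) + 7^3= 3849/11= 349.91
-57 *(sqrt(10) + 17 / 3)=-323 - 57 *sqrt(10)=-503.25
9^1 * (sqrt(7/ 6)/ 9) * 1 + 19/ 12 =sqrt(42)/ 6 + 19/ 12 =2.66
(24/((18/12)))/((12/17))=68/3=22.67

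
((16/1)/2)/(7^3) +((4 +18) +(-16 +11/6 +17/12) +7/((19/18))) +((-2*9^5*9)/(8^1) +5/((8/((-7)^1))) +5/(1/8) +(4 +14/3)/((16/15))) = -3461845913/26068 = -132800.60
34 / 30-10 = -133 / 15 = -8.87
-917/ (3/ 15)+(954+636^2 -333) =400532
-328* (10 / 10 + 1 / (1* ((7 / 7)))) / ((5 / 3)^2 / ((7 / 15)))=-13776 / 125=-110.21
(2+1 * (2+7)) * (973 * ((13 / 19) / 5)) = 1464.62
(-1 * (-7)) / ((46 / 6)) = 21 / 23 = 0.91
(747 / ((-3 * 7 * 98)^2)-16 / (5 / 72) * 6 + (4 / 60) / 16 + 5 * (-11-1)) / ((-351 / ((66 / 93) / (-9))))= -89599702709 / 276509974104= -0.32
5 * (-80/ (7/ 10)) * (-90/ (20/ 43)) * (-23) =-17802000/ 7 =-2543142.86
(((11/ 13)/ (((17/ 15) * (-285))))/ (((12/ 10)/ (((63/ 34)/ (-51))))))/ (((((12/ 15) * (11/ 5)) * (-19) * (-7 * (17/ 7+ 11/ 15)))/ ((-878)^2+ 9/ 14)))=20235721875/ 244954476416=0.08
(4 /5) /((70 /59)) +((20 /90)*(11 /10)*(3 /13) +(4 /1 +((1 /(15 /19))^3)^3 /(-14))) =28904279772623 /6996691406250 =4.13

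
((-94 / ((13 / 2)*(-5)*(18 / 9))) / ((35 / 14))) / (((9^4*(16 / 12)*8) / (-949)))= -3431 / 437400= -0.01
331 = 331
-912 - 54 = -966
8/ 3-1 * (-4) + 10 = 16.67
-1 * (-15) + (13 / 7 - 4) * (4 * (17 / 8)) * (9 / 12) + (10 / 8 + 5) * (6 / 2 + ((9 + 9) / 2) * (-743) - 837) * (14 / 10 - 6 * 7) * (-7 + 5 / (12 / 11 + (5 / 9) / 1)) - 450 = -69044318235 / 9128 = -7564013.83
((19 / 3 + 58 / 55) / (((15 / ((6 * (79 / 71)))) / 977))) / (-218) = -94086077 / 6384675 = -14.74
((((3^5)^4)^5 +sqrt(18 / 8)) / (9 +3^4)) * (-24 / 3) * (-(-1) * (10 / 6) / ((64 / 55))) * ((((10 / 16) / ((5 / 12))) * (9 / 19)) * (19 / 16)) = -56691527280521246414010724274218339997231827420275 / 1024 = -55362819609884029701182350000000000000000000000.00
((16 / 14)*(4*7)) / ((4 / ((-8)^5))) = -262144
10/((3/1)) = 10/3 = 3.33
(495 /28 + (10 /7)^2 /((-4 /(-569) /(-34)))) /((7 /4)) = -1931135 /343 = -5630.13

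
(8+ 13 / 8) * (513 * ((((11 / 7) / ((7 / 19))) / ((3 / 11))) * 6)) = 12973257 / 28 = 463330.61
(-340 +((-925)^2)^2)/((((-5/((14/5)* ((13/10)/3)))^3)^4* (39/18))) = 807119366567690022490242742800202/57285069487988948822021484375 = 14089.52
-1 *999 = -999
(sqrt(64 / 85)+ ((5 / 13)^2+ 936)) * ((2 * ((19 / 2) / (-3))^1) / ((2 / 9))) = -9017913 / 338 - 228 * sqrt(85) / 85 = -26704.95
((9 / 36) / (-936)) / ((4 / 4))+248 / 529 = 927983 / 1980576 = 0.47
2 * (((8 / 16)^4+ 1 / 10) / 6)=13 / 240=0.05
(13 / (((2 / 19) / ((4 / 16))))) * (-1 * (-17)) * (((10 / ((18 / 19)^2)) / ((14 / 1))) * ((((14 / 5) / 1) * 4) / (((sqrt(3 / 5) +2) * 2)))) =843.10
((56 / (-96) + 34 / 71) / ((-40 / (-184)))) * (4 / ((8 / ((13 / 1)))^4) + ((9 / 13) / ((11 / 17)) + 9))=-11378828801 / 623800320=-18.24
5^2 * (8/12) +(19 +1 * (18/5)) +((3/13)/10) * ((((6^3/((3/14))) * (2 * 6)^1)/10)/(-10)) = 177817/4875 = 36.48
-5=-5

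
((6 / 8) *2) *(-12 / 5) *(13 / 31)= -234 / 155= -1.51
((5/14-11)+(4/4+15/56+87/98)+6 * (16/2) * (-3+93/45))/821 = -104443/1609160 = -0.06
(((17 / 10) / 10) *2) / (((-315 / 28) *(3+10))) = -34 / 14625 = -0.00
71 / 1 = 71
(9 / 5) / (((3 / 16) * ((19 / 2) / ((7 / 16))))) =42 / 95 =0.44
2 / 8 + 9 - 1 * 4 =21 / 4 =5.25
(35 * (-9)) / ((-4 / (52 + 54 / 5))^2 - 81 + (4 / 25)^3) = 121319296875 / 31193250589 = 3.89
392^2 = 153664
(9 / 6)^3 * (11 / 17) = 2.18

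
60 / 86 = 30 / 43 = 0.70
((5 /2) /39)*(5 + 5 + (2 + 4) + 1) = 85 /78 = 1.09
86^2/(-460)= -1849/115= -16.08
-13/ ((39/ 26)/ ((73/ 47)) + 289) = -1898/ 42335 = -0.04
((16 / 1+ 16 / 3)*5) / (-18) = -160 / 27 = -5.93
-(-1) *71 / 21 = 71 / 21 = 3.38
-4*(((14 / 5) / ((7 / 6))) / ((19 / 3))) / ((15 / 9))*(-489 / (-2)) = -105624 / 475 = -222.37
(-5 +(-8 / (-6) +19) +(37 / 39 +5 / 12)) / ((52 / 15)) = 13025 / 2704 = 4.82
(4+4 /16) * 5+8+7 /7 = 121 /4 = 30.25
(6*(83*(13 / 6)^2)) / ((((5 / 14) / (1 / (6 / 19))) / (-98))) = -91413959 / 45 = -2031421.31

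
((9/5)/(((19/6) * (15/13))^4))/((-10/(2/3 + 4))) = -0.00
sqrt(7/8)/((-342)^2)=sqrt(14)/467856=0.00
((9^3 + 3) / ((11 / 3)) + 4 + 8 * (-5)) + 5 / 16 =28855 / 176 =163.95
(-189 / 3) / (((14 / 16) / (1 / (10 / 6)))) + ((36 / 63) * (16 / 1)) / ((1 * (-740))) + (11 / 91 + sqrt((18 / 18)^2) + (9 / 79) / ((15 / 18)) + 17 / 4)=-37.70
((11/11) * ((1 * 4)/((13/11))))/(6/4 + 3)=88/117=0.75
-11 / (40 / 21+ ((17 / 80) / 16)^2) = -378470400 / 65542069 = -5.77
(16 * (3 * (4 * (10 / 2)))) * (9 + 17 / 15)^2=1478656 / 15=98577.07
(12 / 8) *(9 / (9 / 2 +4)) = 27 / 17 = 1.59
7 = 7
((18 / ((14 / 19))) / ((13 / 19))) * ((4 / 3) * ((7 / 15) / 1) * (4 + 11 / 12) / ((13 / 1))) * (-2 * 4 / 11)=-170392 / 27885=-6.11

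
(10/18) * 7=35/9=3.89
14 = 14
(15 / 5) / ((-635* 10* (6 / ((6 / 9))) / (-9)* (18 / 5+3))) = 1 / 13970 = 0.00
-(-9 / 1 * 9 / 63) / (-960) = -3 / 2240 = -0.00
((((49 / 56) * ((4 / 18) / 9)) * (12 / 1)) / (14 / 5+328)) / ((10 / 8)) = 14 / 22329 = 0.00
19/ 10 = 1.90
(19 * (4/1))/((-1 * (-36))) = 19/9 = 2.11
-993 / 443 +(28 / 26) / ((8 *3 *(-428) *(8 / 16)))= -33153413 / 14789112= -2.24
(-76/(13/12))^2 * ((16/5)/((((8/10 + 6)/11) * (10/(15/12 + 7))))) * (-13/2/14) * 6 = -452884608/7735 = -58550.05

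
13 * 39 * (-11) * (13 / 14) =-72501 / 14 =-5178.64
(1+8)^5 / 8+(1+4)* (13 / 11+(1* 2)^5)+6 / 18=1992505 / 264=7547.37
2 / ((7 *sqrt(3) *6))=sqrt(3) / 63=0.03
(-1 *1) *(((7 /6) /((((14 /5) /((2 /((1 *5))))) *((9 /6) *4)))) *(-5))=5 /36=0.14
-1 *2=-2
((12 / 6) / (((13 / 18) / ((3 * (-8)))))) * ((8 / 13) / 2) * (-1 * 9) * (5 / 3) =51840 / 169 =306.75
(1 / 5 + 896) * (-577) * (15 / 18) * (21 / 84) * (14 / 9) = -18098759 / 108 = -167581.10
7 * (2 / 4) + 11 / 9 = 85 / 18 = 4.72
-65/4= -16.25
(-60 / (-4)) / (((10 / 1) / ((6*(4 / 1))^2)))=864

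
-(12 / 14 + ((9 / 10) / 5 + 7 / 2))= -794 / 175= -4.54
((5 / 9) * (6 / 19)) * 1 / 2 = 5 / 57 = 0.09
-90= -90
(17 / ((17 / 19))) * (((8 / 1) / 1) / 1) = 152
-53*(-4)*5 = 1060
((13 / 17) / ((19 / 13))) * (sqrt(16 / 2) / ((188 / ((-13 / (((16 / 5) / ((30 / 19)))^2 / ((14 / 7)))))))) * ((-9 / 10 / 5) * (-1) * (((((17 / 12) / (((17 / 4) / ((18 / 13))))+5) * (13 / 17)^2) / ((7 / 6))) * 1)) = -12319073325 * sqrt(2) / 709550709952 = -0.02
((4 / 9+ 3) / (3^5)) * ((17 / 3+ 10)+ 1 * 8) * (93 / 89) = 68231 / 194643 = 0.35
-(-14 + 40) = -26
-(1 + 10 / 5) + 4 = 1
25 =25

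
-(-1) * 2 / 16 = 1 / 8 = 0.12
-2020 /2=-1010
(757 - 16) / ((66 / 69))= 17043 / 22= 774.68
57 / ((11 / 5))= 25.91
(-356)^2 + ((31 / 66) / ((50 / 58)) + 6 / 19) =3973200581 / 31350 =126736.86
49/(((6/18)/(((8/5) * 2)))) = 2352/5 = 470.40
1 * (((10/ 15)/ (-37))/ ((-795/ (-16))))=-0.00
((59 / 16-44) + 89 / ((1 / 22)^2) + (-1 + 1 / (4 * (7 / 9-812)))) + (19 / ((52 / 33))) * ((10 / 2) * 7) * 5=68557229147 / 1518608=45144.78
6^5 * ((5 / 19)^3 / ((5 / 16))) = 3110400 / 6859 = 453.48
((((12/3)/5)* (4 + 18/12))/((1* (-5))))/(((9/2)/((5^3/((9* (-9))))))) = 220/729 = 0.30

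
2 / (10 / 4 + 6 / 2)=4 / 11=0.36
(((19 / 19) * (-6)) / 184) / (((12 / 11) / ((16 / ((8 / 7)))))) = -77 / 184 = -0.42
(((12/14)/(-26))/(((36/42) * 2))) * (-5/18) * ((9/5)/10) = 1/1040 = 0.00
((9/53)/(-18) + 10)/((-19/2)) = -1059/1007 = -1.05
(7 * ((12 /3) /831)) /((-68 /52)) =-364 /14127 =-0.03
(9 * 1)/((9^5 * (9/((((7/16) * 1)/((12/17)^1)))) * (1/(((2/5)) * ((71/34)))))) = 497/56687040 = 0.00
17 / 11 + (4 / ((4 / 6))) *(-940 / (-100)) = 57.95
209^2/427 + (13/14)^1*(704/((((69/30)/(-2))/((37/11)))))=-17773577/9821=-1809.75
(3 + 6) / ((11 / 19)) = 15.55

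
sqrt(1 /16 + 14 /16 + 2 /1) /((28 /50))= 25 * sqrt(47) /56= 3.06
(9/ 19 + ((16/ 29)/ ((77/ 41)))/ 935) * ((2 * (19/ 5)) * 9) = 338456862/ 10439275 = 32.42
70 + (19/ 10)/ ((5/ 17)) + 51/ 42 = 13593/ 175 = 77.67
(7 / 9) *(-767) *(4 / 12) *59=-11732.26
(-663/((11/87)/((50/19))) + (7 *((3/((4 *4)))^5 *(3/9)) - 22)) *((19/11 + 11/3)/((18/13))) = -3504514641683965/65088258048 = -53842.50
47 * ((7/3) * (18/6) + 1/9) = 334.22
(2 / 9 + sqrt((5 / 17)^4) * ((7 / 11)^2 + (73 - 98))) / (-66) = 299831 / 10385793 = 0.03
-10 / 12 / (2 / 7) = -35 / 12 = -2.92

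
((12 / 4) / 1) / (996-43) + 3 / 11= 0.28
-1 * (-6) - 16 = -10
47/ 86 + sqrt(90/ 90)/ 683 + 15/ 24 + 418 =98485529/ 234952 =419.17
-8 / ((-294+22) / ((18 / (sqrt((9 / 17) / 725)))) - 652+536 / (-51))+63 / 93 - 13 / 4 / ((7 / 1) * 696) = 7175646979363295 / 10417188912217248 - 5780 * sqrt(493) / 17243347291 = 0.69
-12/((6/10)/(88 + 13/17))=-30180/17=-1775.29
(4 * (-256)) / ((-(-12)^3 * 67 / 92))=-1472 / 1809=-0.81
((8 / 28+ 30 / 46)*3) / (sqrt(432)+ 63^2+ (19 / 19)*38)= 1815171 / 2584954337 - 5436*sqrt(3) / 2584954337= 0.00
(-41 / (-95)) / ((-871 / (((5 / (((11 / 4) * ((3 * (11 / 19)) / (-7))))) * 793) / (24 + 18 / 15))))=25010 / 218889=0.11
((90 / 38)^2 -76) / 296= -25411 / 106856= -0.24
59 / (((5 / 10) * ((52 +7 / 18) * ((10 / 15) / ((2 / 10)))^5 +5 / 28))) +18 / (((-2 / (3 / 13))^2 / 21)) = 2248121137059 / 446231296030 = 5.04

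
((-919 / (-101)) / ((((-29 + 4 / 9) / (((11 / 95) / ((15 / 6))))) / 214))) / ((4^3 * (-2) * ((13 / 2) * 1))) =0.00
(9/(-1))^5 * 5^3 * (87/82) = -642157875/82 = -7831193.60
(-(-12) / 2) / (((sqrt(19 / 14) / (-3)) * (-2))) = 9 * sqrt(266) / 19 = 7.73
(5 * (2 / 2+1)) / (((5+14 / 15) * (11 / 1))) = 150 / 979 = 0.15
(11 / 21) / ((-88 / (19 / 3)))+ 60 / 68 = 7237 / 8568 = 0.84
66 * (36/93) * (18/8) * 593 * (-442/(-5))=467072892/155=3013373.50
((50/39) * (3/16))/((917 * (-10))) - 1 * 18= -18.00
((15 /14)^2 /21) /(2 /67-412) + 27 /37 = 27629799 /37869944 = 0.73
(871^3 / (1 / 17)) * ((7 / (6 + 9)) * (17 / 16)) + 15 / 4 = 1336750478053 / 240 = 5569793658.55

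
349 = 349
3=3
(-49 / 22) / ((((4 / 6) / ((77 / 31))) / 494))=-254163 / 62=-4099.40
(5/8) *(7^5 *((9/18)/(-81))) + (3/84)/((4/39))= -292543/4536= -64.49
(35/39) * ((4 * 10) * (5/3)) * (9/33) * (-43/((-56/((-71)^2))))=27095375/429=63159.38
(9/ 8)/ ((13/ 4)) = 9/ 26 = 0.35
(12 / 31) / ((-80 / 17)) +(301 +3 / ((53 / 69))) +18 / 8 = 2522608 / 8215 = 307.07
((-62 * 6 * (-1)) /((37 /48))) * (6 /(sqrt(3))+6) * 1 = 35712 * sqrt(3) /37+107136 /37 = 4567.32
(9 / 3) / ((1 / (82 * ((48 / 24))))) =492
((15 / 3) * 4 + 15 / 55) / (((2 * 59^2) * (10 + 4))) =223 / 1072148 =0.00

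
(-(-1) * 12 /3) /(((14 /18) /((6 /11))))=216 /77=2.81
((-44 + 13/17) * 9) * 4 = -1556.47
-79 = -79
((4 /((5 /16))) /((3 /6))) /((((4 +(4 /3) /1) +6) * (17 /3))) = 576 /1445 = 0.40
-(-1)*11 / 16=0.69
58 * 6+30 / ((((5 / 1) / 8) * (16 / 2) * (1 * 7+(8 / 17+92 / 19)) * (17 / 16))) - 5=1365935 / 3977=343.46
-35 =-35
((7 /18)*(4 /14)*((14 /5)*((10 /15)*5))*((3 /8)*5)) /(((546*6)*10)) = 1 /16848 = 0.00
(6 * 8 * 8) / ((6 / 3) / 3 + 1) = 230.40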